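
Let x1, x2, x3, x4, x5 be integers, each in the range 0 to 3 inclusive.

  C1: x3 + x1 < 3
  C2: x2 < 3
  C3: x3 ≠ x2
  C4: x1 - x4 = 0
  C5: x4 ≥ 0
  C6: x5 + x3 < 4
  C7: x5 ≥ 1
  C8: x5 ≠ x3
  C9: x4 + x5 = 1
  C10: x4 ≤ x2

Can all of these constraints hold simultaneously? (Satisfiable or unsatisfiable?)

Setting (x1, x2, x3, x4, x5) = (0, 1, 2, 0, 1) satisfies everything: constraint 1: x3 + x1 = 2; constraint 4: x1 - x4 = 0, and the others follow.

Satisfiable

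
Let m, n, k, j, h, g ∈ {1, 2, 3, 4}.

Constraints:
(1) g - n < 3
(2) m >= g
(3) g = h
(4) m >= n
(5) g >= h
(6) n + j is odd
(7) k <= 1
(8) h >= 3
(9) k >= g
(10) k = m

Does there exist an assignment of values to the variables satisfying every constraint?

From constraints 5 and 8: g ≥ h and h ≥ 3, so g ≥ 3. From constraints 7 and 9: g ≤ k and k ≤ 1, so g ≤ 1. But 1 < 3, so no value of g works.

Unsatisfiable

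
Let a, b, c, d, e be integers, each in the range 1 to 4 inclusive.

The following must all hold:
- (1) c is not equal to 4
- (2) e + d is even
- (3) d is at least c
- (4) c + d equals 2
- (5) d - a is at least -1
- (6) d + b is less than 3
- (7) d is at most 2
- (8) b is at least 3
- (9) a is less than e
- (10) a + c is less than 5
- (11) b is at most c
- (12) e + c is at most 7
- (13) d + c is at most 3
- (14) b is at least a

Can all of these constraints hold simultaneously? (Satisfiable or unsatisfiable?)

Unsatisfiable

From constraints 8 and 11: c ≥ b and b ≥ 3, so c ≥ 3. From constraints 3 and 7: c ≤ d and d ≤ 2, so c ≤ 2. But 2 < 3, so no value of c works.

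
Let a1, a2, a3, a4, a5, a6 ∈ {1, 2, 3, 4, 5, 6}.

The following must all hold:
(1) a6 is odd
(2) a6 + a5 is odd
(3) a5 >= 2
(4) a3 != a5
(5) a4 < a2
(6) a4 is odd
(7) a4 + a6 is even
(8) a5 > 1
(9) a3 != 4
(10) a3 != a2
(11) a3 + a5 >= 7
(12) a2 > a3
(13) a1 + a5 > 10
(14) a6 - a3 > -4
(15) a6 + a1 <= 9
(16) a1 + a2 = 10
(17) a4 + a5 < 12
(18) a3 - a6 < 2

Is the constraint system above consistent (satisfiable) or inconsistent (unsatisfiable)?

Satisfiable

Setting (a1, a2, a3, a4, a5, a6) = (6, 4, 2, 3, 6, 1) satisfies everything: constraint 11: a3 + a5 = 8; constraint 13: a1 + a5 = 12; constraint 14: a6 - a3 = -1, and the others follow.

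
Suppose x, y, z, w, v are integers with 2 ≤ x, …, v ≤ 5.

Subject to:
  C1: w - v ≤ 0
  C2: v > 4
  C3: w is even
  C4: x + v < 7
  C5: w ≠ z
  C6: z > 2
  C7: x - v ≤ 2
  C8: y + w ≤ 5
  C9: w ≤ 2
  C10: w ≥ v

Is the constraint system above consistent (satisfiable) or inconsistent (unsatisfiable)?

Unsatisfiable

From constraint 2: v ≥ 5. From constraints 9 and 10: v ≤ w and w ≤ 2, so v ≤ 2. But 2 < 5, so no value of v works.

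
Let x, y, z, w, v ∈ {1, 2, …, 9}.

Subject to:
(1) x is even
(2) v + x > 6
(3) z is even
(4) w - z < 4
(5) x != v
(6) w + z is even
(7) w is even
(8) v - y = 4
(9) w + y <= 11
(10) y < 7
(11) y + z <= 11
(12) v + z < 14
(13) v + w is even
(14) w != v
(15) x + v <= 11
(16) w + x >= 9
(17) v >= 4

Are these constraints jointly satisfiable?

One satisfying assignment is x = 2, y = 2, z = 6, w = 8, v = 6.
For the less obvious constraints — constraint 2: v + x = 8; constraint 4: w - z = 2 — and the others hold by inspection.

Satisfiable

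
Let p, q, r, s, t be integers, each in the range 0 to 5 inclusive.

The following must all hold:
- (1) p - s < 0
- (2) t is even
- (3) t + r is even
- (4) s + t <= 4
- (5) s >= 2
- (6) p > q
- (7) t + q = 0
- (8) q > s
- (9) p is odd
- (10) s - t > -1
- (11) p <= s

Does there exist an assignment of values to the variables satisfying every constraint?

Unsatisfiable

Constraints 6, 8, and 11 give p ≤ s, s < q, q < p. Chaining: p ≤ s < q < p, which forces p < p — impossible.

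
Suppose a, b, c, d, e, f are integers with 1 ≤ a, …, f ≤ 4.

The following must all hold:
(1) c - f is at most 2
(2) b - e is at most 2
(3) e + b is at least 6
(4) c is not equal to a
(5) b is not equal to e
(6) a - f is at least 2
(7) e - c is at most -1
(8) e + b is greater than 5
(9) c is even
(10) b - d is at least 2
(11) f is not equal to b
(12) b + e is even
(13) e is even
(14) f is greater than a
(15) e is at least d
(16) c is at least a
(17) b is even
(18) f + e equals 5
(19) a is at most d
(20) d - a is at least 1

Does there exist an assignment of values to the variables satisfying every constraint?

Constraints 1, 2, 6, 7, 10, and 20 give a − f ≥ 2, f − c ≥ -2, c − e ≥ 1, e − b ≥ -2, b − d ≥ 2, d − a ≥ 1.
Adding all 6 inequalities: the left sides telescope to 0, and the right sides sum to 2 + (-2) + 1 + (-2) + 2 + 1 = 2. So 0 ≥ 2, which is false.

Unsatisfiable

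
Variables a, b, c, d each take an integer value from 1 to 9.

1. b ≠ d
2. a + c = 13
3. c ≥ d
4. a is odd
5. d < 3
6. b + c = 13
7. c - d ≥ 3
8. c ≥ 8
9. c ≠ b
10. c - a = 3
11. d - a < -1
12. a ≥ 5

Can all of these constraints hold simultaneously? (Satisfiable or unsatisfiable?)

Satisfiable

Take a = 5, b = 5, c = 8, d = 2. Then constraint 2: a + c = 13; constraint 6: b + c = 13; constraint 7: c - d = 6, and every other listed constraint is also met.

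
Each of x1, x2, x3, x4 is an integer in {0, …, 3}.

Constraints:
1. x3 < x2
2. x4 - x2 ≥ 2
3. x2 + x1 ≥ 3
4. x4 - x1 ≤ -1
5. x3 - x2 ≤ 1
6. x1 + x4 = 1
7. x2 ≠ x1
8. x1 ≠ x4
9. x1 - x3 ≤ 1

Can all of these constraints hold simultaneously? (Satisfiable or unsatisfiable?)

Constraints 2, 4, 5, and 9 give x1 − x4 ≥ 1, x4 − x2 ≥ 2, x2 − x3 ≥ -1, x3 − x1 ≥ -1.
Adding all 4 inequalities: the left sides telescope to 0, and the right sides sum to 1 + 2 + (-1) + (-1) = 1. So 0 ≥ 1, which is false.

Unsatisfiable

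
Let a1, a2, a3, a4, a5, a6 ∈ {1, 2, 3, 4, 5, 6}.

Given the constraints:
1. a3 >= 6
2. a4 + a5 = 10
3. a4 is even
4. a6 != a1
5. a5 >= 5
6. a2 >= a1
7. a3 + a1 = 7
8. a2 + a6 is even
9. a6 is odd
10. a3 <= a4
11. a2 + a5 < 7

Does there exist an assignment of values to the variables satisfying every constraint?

Unsatisfiable

From constraints 1 and 10: a4 ≥ a3 ≥ 6. From constraint 5: a5 ≥ 5. Hence a4 + a5 ≥ 11. But constraint 2 requires a4 + a5 = 10, and 10 < 11. Contradiction.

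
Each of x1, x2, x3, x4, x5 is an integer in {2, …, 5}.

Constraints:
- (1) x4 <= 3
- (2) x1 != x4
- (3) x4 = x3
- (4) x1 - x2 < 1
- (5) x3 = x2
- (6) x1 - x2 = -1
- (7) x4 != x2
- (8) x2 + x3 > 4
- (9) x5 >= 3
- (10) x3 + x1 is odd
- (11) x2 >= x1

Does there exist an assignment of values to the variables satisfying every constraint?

From constraints 3 and 5, x4 = x3 = x2, so x4 = x2. But constraint 7 says x4 ≠ x2. Contradiction.

Unsatisfiable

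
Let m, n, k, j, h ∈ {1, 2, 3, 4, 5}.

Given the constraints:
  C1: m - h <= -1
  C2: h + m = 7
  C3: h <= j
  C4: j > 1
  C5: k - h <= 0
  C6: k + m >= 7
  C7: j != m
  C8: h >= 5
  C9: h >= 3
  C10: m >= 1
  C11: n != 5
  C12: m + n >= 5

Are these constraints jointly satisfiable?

Satisfiable

Take m = 2, n = 4, k = 5, j = 5, h = 5. Then constraint 1: m - h = -3; constraint 2: h + m = 7, and every other listed constraint is also met.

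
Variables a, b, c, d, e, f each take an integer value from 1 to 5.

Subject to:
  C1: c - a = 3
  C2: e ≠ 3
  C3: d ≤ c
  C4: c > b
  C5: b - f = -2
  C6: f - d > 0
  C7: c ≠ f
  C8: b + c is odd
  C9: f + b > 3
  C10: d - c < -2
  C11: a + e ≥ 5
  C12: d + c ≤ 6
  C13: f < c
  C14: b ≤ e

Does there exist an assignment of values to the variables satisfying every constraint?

Take a = 1, b = 1, c = 4, d = 1, e = 4, f = 3. Then constraint 1: c - a = 3; constraint 5: b - f = -2, and every other listed constraint is also met.

Satisfiable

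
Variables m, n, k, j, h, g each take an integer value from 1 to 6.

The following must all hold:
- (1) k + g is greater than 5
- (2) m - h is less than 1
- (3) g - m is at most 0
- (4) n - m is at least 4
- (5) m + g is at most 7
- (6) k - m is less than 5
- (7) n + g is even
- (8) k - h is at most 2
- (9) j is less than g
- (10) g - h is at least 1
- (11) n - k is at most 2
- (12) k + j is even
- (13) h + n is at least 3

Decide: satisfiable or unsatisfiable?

Constraints 3, 4, 8, 10, and 11 give h − k ≥ -2, k − n ≥ -2, n − m ≥ 4, m − g ≥ 0, g − h ≥ 1.
Adding all 5 inequalities: the left sides telescope to 0, and the right sides sum to (-2) + (-2) + 4 + 0 + 1 = 1. So 0 ≥ 1, which is false.

Unsatisfiable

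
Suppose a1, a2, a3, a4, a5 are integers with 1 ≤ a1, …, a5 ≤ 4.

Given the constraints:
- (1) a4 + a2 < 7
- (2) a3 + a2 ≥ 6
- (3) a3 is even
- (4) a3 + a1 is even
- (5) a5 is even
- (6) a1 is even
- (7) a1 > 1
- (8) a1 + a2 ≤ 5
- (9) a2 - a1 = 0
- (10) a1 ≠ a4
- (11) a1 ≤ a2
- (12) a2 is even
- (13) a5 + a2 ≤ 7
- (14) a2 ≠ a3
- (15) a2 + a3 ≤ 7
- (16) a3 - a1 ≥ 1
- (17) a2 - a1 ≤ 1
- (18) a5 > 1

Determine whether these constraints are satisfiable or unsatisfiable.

Satisfiable

Setting (a1, a2, a3, a4, a5) = (2, 2, 4, 4, 4) satisfies everything: constraint 1: a4 + a2 = 6; constraint 2: a3 + a2 = 6, and the others follow.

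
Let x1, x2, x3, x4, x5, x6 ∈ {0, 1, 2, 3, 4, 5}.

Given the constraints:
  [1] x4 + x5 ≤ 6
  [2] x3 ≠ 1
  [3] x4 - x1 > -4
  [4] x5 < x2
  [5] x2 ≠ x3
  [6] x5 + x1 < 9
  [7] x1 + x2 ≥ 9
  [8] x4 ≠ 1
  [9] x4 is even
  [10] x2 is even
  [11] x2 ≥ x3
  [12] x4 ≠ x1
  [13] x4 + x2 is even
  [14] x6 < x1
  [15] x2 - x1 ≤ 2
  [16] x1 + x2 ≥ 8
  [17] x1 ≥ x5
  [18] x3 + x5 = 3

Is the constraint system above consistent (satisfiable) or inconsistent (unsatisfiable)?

Take x1 = 5, x2 = 4, x3 = 2, x4 = 4, x5 = 1, x6 = 4. Then constraint 1: x4 + x5 = 5; constraint 3: x4 - x1 = -1, and every other listed constraint is also met.

Satisfiable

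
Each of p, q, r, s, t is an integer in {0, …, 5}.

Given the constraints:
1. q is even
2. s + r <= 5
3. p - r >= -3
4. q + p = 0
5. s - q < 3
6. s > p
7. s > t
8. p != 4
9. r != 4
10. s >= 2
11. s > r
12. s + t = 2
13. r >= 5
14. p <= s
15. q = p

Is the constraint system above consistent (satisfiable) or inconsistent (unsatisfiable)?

Unsatisfiable

From constraint 10: s ≥ 2. From constraint 13: r ≥ 5. Hence s + r ≥ 7. But constraint 2 requires s + r ≤ 5, and 5 < 7. Contradiction.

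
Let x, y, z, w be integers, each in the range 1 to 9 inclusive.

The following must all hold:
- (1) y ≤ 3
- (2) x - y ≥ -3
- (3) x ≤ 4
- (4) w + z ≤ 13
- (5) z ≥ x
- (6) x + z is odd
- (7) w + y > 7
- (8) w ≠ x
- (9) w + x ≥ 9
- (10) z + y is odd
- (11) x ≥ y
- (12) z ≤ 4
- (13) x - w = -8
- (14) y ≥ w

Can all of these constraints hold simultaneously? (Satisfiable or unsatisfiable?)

From constraints 1 and 14: w ≤ y ≤ 3. From constraint 3: x ≤ 4. Hence w + x ≤ 7. But constraint 9 requires w + x ≥ 9, and 9 > 7. Contradiction.

Unsatisfiable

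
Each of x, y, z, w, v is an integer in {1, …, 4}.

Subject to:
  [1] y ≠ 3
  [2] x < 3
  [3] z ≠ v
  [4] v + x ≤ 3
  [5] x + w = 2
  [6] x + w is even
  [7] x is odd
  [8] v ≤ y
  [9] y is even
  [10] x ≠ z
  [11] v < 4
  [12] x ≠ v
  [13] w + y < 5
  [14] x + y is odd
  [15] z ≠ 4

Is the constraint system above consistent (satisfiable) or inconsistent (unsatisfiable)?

Satisfiable

Take x = 1, y = 2, z = 3, w = 1, v = 2. Then constraint 4: v + x = 3; constraint 5: x + w = 2, and every other listed constraint is also met.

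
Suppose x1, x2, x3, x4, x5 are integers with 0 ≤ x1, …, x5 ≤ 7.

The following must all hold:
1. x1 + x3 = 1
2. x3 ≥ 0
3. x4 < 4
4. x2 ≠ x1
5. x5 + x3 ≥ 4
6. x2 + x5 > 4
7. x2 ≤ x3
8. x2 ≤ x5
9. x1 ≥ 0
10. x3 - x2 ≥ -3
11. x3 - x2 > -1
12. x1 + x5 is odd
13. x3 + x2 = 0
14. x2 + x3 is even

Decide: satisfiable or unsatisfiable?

One satisfying assignment is x1 = 1, x2 = 0, x3 = 0, x4 = 0, x5 = 6.
For the less obvious constraints — constraint 1: x1 + x3 = 1; constraint 5: x5 + x3 = 6; constraint 6: x2 + x5 = 6 — and the others hold by inspection.

Satisfiable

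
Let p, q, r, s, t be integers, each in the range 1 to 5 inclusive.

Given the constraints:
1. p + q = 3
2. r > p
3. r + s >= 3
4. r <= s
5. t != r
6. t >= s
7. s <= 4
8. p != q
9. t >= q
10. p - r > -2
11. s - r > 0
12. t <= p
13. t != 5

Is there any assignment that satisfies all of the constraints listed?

Constraints 2, 6, 11, and 12 give p < r, r < s, s ≤ t, t ≤ p. Chaining: p < r < s ≤ t ≤ p, which forces p < p — impossible.

Unsatisfiable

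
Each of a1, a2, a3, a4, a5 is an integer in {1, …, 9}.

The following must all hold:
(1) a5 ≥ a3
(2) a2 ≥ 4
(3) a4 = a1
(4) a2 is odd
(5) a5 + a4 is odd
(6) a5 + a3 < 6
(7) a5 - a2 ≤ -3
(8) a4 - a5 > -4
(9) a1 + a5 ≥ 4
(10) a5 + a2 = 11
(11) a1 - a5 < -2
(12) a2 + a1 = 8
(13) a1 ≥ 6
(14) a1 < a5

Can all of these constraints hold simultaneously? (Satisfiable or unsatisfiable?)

From constraint 2: a2 ≥ 4. From constraint 13: a1 ≥ 6. Hence a2 + a1 ≥ 10. But constraint 12 requires a2 + a1 = 8, and 8 < 10. Contradiction.

Unsatisfiable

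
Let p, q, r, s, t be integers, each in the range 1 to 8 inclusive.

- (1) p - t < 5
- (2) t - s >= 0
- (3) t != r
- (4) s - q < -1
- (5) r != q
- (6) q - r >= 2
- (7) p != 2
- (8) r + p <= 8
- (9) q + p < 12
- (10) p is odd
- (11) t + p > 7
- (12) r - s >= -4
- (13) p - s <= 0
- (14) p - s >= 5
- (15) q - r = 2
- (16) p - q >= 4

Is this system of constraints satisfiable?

Unsatisfiable

Constraints 6, 12, 13, and 16 give r − s ≥ -4, s − p ≥ 0, p − q ≥ 4, q − r ≥ 2.
Adding all 4 inequalities: the left sides telescope to 0, and the right sides sum to (-4) + 0 + 4 + 2 = 2. So 0 ≥ 2, which is false.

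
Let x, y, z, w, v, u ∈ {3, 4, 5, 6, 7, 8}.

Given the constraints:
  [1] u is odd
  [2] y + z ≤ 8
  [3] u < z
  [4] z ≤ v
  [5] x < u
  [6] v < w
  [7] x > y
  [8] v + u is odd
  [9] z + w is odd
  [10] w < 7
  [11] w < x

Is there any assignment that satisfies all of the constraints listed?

Unsatisfiable

Constraints 3, 4, 5, 6, and 11 give v < w, w < x, x < u, u < z, z ≤ v. Chaining: v < w < x < u < z ≤ v, which forces v < v — impossible.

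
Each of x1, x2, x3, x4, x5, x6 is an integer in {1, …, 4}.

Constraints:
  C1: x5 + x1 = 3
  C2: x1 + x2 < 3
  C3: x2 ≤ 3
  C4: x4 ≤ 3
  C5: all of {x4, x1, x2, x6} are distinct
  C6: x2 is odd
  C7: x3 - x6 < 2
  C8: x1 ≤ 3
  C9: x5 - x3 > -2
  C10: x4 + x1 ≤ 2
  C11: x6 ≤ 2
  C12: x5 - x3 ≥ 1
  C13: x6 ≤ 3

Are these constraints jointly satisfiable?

Constraints 3, 4, 8, and 13 confine each of x4, x1, x2, x6 to the 3 values {1, …, 3} (the domain already gives each ≥ 1).
Constraint 5 requires all 4 of them to be distinct, but only 3 values are available — impossible by the pigeonhole principle.

Unsatisfiable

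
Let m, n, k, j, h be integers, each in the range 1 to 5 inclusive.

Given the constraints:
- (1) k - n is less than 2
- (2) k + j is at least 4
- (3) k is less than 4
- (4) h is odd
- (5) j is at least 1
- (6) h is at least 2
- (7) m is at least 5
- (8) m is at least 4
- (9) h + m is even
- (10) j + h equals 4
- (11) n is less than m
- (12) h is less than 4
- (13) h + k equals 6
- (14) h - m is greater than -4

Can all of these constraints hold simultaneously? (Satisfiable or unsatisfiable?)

Satisfiable

The assignment m = 5, n = 3, k = 3, j = 1, h = 3 works:
  constraint 1 holds since k - n = 0.
  constraint 2 holds since k + j = 4.
  constraint 10 holds since j + h = 4.
The rest check out directly.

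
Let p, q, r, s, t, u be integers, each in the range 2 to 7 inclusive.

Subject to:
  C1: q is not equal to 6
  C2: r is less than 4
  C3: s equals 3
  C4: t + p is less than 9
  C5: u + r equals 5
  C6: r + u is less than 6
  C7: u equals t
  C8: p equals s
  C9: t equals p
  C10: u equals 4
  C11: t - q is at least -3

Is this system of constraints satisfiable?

Unsatisfiable

Constraint 10 fixes u = 4 and constraint 3 fixes s = 3. Constraints 7, 8, and 9 give u = t = p = s, so u = s. But 4 ≠ 3 — contradiction.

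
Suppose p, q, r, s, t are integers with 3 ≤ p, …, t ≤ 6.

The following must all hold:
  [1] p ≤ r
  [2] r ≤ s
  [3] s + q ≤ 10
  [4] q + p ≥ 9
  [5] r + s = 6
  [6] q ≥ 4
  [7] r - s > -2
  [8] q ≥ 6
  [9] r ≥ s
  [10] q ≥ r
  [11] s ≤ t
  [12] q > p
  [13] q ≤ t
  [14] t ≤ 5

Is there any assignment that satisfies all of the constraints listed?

Unsatisfiable

From constraint 8: q ≥ 6. From constraints 13 and 14: q ≤ t and t ≤ 5, so q ≤ 5. But 5 < 6, so no value of q works.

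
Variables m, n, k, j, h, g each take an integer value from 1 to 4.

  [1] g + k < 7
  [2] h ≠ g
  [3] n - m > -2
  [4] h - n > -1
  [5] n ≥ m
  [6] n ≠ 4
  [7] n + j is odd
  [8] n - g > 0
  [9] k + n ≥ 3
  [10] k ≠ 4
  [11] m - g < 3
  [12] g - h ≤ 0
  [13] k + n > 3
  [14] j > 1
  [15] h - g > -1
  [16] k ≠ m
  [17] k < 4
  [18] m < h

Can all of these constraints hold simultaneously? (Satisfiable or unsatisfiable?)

Satisfiable

One satisfying assignment is m = 2, n = 2, k = 3, j = 3, h = 3, g = 1.
For the less obvious constraints — constraint 1: g + k = 4; constraint 3: n - m = 0 — and the others hold by inspection.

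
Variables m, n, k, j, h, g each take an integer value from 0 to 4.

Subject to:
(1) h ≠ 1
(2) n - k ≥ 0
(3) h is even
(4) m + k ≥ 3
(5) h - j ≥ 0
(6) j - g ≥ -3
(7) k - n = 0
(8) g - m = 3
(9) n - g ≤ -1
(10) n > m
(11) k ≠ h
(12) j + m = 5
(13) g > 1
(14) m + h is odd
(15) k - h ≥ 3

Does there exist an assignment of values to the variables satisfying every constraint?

Unsatisfiable

Constraints 2, 5, 6, 9, and 15 give k − h ≥ 3, h − j ≥ 0, j − g ≥ -3, g − n ≥ 1, n − k ≥ 0.
Adding all 5 inequalities: the left sides telescope to 0, and the right sides sum to 3 + 0 + (-3) + 1 + 0 = 1. So 0 ≥ 1, which is false.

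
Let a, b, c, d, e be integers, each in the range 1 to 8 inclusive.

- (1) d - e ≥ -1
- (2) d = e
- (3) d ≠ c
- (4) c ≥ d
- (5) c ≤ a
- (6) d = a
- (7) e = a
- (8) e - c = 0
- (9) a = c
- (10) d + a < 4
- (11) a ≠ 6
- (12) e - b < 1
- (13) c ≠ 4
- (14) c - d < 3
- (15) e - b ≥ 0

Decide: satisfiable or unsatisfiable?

Unsatisfiable

From constraints 2, 7, and 9, d = e = a = c, so d = c. But constraint 3 says d ≠ c. Contradiction.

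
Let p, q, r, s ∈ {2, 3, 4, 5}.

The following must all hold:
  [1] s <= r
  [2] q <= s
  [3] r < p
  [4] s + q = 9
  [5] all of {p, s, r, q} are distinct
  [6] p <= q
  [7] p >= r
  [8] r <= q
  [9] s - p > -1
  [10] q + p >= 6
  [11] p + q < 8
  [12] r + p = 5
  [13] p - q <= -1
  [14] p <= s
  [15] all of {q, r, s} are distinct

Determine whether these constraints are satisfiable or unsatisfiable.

Unsatisfiable

Constraints 1, 2, 7, and 13 give r ≤ p, p < q, q ≤ s, s ≤ r. Chaining: r ≤ p < q ≤ s ≤ r, which forces r < r — impossible.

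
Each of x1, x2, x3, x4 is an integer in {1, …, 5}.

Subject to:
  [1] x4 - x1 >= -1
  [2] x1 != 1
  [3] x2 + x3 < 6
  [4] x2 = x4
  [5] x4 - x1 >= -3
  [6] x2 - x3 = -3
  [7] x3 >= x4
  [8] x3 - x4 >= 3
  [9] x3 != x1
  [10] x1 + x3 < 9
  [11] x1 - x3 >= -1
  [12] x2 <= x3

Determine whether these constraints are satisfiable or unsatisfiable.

Unsatisfiable

Constraints 1, 8, and 11 give x3 − x4 ≥ 3, x4 − x1 ≥ -1, x1 − x3 ≥ -1.
Adding all 3 inequalities: the left sides telescope to 0, and the right sides sum to 3 + (-1) + (-1) = 1. So 0 ≥ 1, which is false.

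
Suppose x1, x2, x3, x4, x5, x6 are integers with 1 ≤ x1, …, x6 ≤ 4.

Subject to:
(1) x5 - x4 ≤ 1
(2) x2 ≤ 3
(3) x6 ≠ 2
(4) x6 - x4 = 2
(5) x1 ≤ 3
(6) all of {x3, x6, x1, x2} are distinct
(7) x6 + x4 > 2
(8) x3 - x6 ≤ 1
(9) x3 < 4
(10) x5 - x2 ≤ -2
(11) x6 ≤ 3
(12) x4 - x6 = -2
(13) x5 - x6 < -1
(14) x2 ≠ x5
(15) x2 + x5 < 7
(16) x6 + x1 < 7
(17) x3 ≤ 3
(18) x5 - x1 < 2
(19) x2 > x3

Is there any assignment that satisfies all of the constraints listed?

Constraints 2, 5, 11, and 17 confine each of x3, x6, x1, x2 to the 3 values {1, …, 3} (the domain already gives each ≥ 1).
Constraint 6 requires all 4 of them to be distinct, but only 3 values are available — impossible by the pigeonhole principle.

Unsatisfiable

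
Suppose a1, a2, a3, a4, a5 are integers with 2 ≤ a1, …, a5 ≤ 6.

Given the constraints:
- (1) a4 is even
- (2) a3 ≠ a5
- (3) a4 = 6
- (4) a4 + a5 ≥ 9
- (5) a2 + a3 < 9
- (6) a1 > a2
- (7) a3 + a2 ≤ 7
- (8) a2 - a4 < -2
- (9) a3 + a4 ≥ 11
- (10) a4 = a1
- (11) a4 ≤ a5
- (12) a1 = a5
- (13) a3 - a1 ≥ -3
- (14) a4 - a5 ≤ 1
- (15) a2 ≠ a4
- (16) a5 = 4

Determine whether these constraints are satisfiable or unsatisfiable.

Unsatisfiable

Constraint 3 fixes a4 = 6 and constraint 16 fixes a5 = 4. Constraints 10 and 12 give a4 = a1 = a5, so a4 = a5. But 6 ≠ 4 — contradiction.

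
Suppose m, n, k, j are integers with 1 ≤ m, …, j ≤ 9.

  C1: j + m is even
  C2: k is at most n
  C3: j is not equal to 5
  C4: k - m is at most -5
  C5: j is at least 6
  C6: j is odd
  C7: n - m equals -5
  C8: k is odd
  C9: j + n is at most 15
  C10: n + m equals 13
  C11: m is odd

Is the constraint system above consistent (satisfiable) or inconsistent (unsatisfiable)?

Setting (m, n, k, j) = (9, 4, 3, 9) satisfies everything: constraint 4: k - m = -6; constraint 7: n - m = -5; constraint 9: j + n = 13, and the others follow.

Satisfiable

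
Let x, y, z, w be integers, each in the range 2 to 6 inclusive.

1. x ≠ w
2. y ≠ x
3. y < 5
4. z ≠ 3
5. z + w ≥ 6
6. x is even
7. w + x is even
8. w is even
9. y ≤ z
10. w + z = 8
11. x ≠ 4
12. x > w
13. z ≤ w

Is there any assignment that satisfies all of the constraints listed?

Satisfiable

One satisfying assignment is x = 6, y = 2, z = 4, w = 4.
For the less obvious constraints — constraint 5: z + w = 8; constraint 10: w + z = 8 — and the others hold by inspection.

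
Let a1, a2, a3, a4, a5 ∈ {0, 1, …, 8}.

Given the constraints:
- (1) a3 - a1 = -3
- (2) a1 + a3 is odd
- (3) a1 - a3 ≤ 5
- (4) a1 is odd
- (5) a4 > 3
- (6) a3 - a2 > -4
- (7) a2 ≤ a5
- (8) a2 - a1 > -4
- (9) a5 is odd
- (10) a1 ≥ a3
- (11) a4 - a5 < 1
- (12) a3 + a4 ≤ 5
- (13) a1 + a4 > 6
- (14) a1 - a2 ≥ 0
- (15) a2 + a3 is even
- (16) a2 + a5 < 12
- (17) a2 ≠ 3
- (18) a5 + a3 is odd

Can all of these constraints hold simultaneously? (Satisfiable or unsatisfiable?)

Satisfiable

Setting (a1, a2, a3, a4, a5) = (3, 2, 0, 5, 7) satisfies everything: constraint 1: a3 - a1 = -3; constraint 3: a1 - a3 = 3, and the others follow.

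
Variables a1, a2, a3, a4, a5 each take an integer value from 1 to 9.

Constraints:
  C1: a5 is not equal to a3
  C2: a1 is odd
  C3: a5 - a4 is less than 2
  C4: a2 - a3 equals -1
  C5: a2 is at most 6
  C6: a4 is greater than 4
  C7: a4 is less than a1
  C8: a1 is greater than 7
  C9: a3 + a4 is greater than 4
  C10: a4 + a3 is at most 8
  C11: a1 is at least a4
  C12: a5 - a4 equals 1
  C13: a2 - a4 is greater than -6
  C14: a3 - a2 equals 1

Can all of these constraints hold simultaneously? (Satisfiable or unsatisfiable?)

Satisfiable

One satisfying assignment is a1 = 9, a2 = 1, a3 = 2, a4 = 5, a5 = 6.
For the less obvious constraints — constraint 3: a5 - a4 = 1; constraint 4: a2 - a3 = -1; constraint 9: a3 + a4 = 7 — and the others hold by inspection.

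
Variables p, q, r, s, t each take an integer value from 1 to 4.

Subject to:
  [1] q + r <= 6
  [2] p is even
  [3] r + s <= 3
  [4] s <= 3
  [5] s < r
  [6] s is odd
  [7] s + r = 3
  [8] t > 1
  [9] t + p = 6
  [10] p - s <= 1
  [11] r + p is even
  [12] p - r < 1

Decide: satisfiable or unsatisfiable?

Satisfiable

Try p = 2, q = 2, r = 2, s = 1, t = 4.
Check constraint 1: q + r = 4; constraint 3: r + s = 3. The remaining constraints are straightforward to verify.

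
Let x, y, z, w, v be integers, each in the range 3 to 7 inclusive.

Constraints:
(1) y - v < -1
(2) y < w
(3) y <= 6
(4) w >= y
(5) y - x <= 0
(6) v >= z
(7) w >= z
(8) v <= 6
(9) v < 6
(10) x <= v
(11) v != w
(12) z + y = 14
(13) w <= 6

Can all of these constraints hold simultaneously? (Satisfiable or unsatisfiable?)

From constraints 7 and 13: z ≤ w ≤ 6. From constraint 3: y ≤ 6. Hence z + y ≤ 12. But constraint 12 requires z + y = 14, and 14 > 12. Contradiction.

Unsatisfiable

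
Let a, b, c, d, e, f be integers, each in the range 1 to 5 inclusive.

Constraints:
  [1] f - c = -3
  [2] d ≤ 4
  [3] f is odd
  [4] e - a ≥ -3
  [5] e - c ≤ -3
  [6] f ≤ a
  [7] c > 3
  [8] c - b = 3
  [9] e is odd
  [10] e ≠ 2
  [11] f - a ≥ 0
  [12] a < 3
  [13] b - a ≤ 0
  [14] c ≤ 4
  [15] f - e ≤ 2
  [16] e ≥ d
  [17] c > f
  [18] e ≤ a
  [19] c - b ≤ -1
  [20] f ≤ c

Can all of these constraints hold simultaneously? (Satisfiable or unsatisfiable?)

Unsatisfiable

Constraints 5, 11, 13, 15, and 19 give e − f ≥ -2, f − a ≥ 0, a − b ≥ 0, b − c ≥ 1, c − e ≥ 3.
Adding all 5 inequalities: the left sides telescope to 0, and the right sides sum to (-2) + 0 + 0 + 1 + 3 = 2. So 0 ≥ 2, which is false.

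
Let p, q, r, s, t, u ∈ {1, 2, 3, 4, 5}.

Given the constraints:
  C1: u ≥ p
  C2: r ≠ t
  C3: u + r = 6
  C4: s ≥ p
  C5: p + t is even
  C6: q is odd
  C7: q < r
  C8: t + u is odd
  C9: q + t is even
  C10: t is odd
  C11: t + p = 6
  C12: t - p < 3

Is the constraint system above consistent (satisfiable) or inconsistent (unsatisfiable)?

Satisfiable

Try p = 3, q = 1, r = 2, s = 5, t = 3, u = 4.
Check constraint 3: u + r = 6; constraint 11: t + p = 6. The remaining constraints are straightforward to verify.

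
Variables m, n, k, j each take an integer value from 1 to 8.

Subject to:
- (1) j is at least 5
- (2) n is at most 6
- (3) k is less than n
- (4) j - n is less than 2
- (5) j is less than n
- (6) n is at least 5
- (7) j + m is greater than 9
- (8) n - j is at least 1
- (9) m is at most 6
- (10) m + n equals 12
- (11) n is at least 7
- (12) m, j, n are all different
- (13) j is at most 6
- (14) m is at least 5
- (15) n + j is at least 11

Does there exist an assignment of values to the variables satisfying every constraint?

Unsatisfiable

Constraints 1, 2, 6, 9, 13, and 14 confine each of m, j, n to the 2 values {5, 6}.
Constraint 12 requires all 3 of them to be distinct, but only 2 values are available — impossible by the pigeonhole principle.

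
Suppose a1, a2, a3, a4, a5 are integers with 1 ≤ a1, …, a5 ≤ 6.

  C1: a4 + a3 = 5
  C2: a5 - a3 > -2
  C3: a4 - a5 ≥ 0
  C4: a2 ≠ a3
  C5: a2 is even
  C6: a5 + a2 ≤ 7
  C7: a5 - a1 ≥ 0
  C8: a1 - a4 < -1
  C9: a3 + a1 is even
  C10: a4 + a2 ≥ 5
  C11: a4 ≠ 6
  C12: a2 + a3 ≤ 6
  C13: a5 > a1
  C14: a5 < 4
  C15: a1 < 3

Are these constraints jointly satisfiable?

Satisfiable

Setting (a1, a2, a3, a4, a5) = (1, 4, 1, 4, 2) satisfies everything: constraint 1: a4 + a3 = 5; constraint 2: a5 - a3 = 1, and the others follow.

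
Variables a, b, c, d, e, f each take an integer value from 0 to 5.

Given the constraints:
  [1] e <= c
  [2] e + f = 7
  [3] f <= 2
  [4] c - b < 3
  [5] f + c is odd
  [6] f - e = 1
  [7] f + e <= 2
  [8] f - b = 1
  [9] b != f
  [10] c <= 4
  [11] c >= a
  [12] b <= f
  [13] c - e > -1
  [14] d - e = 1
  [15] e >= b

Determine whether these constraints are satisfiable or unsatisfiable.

Unsatisfiable

From constraints 1 and 10: e ≤ c ≤ 4. From constraint 3: f ≤ 2. Hence e + f ≤ 6. But constraint 2 requires e + f = 7, and 7 > 6. Contradiction.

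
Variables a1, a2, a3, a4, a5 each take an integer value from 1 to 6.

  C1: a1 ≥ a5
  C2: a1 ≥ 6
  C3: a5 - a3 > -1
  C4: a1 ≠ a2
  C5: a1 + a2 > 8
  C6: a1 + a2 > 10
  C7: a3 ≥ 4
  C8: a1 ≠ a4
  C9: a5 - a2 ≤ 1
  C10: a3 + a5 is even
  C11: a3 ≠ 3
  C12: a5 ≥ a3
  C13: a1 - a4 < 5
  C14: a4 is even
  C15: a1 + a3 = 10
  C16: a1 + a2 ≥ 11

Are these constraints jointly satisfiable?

Satisfiable

Take a1 = 6, a2 = 5, a3 = 4, a4 = 2, a5 = 6. Then constraint 3: a5 - a3 = 2; constraint 5: a1 + a2 = 11; constraint 6: a1 + a2 = 11, and every other listed constraint is also met.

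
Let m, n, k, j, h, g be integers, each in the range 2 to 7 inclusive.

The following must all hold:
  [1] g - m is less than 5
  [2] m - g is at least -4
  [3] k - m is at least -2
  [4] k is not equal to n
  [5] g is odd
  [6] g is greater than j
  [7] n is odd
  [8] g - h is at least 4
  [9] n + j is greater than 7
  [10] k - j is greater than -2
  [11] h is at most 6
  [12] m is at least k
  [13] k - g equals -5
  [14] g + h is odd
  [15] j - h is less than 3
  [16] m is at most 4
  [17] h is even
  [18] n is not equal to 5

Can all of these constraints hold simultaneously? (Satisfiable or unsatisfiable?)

Setting (m, n, k, j, h, g) = (3, 7, 2, 2, 2, 7) satisfies everything: constraint 1: g - m = 4; constraint 2: m - g = -4; constraint 3: k - m = -1, and the others follow.

Satisfiable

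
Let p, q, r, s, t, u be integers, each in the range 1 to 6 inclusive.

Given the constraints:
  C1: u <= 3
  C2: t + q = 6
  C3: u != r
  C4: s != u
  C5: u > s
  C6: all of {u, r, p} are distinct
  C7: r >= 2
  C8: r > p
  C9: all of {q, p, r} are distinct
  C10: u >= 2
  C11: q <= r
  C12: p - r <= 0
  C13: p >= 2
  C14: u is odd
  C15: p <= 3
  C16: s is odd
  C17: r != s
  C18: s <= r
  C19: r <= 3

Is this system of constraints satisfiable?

Constraints 1, 7, 10, 13, 15, and 19 confine each of u, r, p to the 2 values {2, 3}.
Constraint 6 requires all 3 of them to be distinct, but only 2 values are available — impossible by the pigeonhole principle.

Unsatisfiable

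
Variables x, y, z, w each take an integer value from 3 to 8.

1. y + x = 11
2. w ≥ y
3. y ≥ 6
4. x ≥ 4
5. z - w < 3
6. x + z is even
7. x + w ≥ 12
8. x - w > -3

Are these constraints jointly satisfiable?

Satisfiable

The assignment x = 5, y = 6, z = 7, w = 7 works:
  constraint 1 holds since y + x = 11.
  constraint 5 holds since z - w = 0.
The rest check out directly.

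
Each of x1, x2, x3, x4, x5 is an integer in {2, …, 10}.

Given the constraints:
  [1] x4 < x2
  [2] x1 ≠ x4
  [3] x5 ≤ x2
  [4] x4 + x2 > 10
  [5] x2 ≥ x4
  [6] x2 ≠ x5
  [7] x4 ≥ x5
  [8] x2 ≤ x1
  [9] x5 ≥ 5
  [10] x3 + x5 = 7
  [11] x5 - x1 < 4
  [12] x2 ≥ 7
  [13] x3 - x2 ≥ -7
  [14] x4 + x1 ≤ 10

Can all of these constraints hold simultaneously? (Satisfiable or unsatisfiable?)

Unsatisfiable

From constraints 7 and 9: x4 ≥ x5 ≥ 5. From constraints 8 and 12: x1 ≥ x2 ≥ 7. Hence x4 + x1 ≥ 12. But constraint 14 requires x4 + x1 ≤ 10, and 10 < 12. Contradiction.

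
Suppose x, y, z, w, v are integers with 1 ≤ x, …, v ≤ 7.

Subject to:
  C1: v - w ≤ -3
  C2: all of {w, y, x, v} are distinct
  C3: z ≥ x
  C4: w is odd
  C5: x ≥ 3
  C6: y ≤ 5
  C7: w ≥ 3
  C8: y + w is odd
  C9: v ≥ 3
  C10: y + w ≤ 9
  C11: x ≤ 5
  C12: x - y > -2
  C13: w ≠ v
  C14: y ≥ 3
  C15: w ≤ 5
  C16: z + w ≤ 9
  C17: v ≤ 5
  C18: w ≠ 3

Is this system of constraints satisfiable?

Unsatisfiable

Constraints 5, 6, 7, 9, 11, 14, 15, and 17 confine each of w, y, x, v to the 3 values {3, …, 5}.
Constraint 2 requires all 4 of them to be distinct, but only 3 values are available — impossible by the pigeonhole principle.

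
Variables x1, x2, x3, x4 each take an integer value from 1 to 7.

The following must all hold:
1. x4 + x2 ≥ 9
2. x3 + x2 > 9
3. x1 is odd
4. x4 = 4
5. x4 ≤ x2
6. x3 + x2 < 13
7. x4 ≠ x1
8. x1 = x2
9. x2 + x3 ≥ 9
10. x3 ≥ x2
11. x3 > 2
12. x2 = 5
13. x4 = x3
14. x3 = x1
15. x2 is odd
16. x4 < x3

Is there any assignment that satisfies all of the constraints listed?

Unsatisfiable

Constraint 4 fixes x4 = 4 and constraint 12 fixes x2 = 5. Constraints 8, 13, and 14 give x4 = x3 = x1 = x2, so x4 = x2. But 4 ≠ 5 — contradiction.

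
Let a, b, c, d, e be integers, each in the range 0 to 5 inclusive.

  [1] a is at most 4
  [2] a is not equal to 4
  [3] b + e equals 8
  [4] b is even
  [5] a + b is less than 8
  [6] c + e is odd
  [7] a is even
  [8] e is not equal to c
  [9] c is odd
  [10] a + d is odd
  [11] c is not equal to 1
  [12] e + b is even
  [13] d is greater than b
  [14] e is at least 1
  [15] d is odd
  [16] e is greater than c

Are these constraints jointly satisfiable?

Satisfiable

One satisfying assignment is a = 2, b = 4, c = 3, d = 5, e = 4.
For the less obvious constraints — constraint 3: b + e = 8; constraint 5: a + b = 6 — and the others hold by inspection.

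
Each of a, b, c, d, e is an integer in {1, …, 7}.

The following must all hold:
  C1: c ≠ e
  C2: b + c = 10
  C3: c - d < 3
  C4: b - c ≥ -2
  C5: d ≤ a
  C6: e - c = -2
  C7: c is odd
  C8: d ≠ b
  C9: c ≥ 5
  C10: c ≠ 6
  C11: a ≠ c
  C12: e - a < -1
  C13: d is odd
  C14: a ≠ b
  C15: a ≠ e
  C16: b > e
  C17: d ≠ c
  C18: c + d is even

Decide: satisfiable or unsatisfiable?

Try a = 6, b = 5, c = 5, d = 3, e = 3.
Check constraint 2: b + c = 10; constraint 3: c - d = 2; constraint 4: b - c = 0. The remaining constraints are straightforward to verify.

Satisfiable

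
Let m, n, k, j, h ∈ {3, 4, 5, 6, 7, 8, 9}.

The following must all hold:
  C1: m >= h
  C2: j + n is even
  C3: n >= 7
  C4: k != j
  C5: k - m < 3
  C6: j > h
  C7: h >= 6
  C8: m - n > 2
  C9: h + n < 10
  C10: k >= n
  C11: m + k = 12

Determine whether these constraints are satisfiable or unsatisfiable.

Unsatisfiable

From constraints 1 and 7: m ≥ h ≥ 6. From constraints 3 and 10: k ≥ n ≥ 7. Hence m + k ≥ 13. But constraint 11 requires m + k = 12, and 12 < 13. Contradiction.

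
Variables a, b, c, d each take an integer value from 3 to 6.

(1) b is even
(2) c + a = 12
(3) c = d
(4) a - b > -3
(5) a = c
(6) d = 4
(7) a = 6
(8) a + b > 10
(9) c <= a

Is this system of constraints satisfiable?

Constraint 7 fixes a = 6 and constraint 6 fixes d = 4. Constraints 3 and 5 give a = c = d, so a = d. But 6 ≠ 4 — contradiction.

Unsatisfiable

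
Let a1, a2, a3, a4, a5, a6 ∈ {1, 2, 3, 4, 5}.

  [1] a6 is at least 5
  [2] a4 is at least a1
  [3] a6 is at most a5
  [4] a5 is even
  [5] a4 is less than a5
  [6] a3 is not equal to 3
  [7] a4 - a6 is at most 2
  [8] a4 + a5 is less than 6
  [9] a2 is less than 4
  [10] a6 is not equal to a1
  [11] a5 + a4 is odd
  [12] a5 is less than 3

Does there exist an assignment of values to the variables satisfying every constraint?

From constraints 1 and 3: a5 ≥ a6 and a6 ≥ 5, so a5 ≥ 5. From constraint 12: a5 ≤ 2. But 2 < 5, so no value of a5 works.

Unsatisfiable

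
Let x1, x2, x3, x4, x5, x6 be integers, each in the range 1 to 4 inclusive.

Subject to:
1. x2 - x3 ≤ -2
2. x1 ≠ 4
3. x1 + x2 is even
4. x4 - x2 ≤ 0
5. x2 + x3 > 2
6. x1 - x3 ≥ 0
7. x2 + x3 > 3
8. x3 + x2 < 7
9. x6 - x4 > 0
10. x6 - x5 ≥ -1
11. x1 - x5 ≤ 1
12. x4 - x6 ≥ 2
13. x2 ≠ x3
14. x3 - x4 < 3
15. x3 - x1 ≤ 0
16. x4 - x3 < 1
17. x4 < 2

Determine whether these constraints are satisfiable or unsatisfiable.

Unsatisfiable

Constraints 1, 4, 10, 11, 12, and 15 give x6 − x5 ≥ -1, x5 − x1 ≥ -1, x1 − x3 ≥ 0, x3 − x2 ≥ 2, x2 − x4 ≥ 0, x4 − x6 ≥ 2.
Adding all 6 inequalities: the left sides telescope to 0, and the right sides sum to (-1) + (-1) + 0 + 2 + 0 + 2 = 2. So 0 ≥ 2, which is false.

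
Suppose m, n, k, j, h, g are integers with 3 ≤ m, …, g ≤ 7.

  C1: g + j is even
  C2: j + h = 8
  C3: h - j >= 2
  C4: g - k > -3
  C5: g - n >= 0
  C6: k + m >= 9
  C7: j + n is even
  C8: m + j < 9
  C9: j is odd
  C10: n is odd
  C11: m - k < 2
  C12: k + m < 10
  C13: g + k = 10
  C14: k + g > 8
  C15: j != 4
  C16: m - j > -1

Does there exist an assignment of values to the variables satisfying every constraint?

Take m = 4, n = 3, k = 5, j = 3, h = 5, g = 5. Then constraint 2: j + h = 8; constraint 3: h - j = 2, and every other listed constraint is also met.

Satisfiable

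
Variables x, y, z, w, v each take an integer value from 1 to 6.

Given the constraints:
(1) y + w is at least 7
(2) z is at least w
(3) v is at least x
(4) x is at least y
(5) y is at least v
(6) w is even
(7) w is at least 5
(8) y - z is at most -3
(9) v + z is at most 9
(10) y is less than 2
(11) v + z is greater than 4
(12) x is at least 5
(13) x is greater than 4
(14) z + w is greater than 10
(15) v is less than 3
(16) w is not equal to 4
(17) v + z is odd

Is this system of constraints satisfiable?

Unsatisfiable

From constraints 3 and 12: v ≥ x ≥ 5. From constraints 2 and 7: z ≥ w ≥ 5. Hence v + z ≥ 10. But constraint 9 requires v + z ≤ 9, and 9 < 10. Contradiction.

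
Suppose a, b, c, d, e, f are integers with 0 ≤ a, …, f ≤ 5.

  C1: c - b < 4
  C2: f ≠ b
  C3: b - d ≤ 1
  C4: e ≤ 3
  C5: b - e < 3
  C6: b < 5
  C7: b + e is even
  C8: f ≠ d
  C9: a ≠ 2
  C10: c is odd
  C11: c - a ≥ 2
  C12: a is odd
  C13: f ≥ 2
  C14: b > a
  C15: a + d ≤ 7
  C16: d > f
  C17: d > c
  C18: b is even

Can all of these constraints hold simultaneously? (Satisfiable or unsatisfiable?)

The assignment a = 1, b = 2, c = 3, d = 4, e = 0, f = 3 works:
  constraint 1 holds since c - b = 1.
  constraint 3 holds since b - d = -2.
  constraint 5 holds since b - e = 2.
The rest check out directly.

Satisfiable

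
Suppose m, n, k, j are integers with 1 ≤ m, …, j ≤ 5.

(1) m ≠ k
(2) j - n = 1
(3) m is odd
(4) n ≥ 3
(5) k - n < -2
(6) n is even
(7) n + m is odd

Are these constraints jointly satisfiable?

Take m = 3, n = 4, k = 1, j = 5. Then constraint 2: j - n = 1; constraint 3: m = 3 is odd; constraint 5: k - n = -3, and every other listed constraint is also met.

Satisfiable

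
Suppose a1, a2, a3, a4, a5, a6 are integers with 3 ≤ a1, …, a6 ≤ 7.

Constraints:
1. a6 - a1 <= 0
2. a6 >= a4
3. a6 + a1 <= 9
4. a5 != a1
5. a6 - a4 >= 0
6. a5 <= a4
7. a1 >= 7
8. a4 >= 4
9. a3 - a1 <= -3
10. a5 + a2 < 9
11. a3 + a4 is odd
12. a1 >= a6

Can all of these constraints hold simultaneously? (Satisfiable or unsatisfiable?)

Unsatisfiable

From constraints 2 and 8: a6 ≥ a4 ≥ 4. From constraint 7: a1 ≥ 7. Hence a6 + a1 ≥ 11. But constraint 3 requires a6 + a1 ≤ 9, and 9 < 11. Contradiction.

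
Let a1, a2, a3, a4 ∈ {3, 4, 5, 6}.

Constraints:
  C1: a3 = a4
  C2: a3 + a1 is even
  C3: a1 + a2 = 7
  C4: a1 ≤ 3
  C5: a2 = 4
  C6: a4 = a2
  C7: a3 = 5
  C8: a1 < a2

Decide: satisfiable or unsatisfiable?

Unsatisfiable

Constraint 7 fixes a3 = 5 and constraint 5 fixes a2 = 4. Constraints 1 and 6 give a3 = a4 = a2, so a3 = a2. But 5 ≠ 4 — contradiction.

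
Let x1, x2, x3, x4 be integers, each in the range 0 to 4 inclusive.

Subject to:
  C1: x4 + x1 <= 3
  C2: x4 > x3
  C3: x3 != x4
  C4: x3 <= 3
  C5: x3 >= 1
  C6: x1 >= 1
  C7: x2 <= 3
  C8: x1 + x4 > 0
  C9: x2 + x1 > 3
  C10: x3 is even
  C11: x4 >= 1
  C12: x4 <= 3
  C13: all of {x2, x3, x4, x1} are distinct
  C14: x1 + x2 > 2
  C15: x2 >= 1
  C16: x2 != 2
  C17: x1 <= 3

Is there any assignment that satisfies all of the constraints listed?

Unsatisfiable

Constraints 4, 5, 6, 7, 11, 12, 15, and 17 confine each of x2, x3, x4, x1 to the 3 values {1, …, 3}.
Constraint 13 requires all 4 of them to be distinct, but only 3 values are available — impossible by the pigeonhole principle.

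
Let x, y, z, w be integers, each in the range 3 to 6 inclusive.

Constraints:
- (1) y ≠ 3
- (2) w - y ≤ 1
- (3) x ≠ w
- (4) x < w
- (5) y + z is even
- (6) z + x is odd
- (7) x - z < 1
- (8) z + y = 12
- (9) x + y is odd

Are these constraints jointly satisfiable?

Try x = 5, y = 6, z = 6, w = 6.
Check constraint 2: w - y = 0; constraint 7: x - z = -1. The remaining constraints are straightforward to verify.

Satisfiable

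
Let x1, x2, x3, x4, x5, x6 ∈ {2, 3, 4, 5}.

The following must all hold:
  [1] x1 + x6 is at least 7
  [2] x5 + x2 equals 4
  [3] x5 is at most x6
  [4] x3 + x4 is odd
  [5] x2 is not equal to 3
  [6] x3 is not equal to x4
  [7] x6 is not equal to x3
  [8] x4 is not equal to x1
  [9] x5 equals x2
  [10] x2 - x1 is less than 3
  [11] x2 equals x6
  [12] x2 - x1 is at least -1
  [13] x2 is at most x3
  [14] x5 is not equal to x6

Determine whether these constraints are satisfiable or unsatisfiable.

Unsatisfiable

From constraints 9 and 11, x5 = x2 = x6, so x5 = x6. But constraint 14 says x5 ≠ x6. Contradiction.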